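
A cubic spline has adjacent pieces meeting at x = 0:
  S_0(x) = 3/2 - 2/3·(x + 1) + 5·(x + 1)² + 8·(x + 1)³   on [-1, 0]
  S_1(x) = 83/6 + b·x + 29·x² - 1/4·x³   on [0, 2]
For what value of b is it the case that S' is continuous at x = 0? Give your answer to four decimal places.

33.3333

S_0'(x) = -2/3 + 10·(x + 1) + 24·(x + 1)², so S_0'(0) = 100/3. On the right, S_1'(0) = b, so b = 100/3.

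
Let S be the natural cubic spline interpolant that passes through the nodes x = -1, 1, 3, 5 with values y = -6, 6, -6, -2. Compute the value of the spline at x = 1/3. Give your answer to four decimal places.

Put M_i = S'' at the i-th knot. Here h = (2, 2, 2) and Δ = (6, -6, 2), so the interior equations h_(i-1)·M_(i-1) + 2(h_(i-1)+h_i)·M_i + h_i·M_(i+1) = 6(Δ_i − Δ_(i-1)) read
  2·M_0 + 8·M_1 + 2·M_2 = 6(Δ_1 - Δ_0) = -72
  2·M_1 + 8·M_2 + 2·M_3 = 6(Δ_2 - Δ_1) = 48
Natural end conditions: M_0 = M_3 = 0.
Hence M_0 = 0, M_1 = -56/5, M_2 = 44/5, M_3 = 0.
On [-1, 1], S(x) = -6 + 146/15·(x + 1) + 0·(x + 1)² - 14/15·(x + 1)³.
With (x + 1) = 4/3: S(1/3) = 386/81.

4.7654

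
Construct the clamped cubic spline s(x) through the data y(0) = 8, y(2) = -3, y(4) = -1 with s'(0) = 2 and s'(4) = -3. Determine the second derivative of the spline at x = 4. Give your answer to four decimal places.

-12.1250

With M_i denoting the second derivative at x_i, h_i = 2, 2, and Δ_i = (y_(i+1) − y_i)/h_i = -11/2, 1:
  2·M_0 + 8·M_1 + 2·M_2 = 6(Δ_1 - Δ_0) = 39
Clamped end conditions give two more equations: 2h_0·M_0 + h_0·M_1 = 6(Δ_0 - s'(0)) = -45 and h_1·M_1 + 2h_1·M_2 = 6(s'(4) - Δ_1) = -24.
Solving the tridiagonal system: M_0 = -139/8, M_1 = 49/4, M_2 = -97/8.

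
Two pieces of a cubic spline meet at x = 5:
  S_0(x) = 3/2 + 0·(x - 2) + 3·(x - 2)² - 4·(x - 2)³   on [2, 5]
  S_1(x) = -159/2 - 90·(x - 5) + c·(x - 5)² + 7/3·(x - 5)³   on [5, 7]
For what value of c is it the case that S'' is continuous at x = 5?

-33

S_0''(x) = 6 - 24·(x - 2), so S_0''(5) = -66. On the right, S_1''(5) = 2c, so c = -33.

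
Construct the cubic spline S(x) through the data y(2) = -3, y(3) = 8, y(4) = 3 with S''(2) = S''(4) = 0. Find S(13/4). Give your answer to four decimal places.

With m_i denoting the second derivative at x_i, h_i = 1, 1, and Δ_i = (y_(i+1) − y_i)/h_i = 11, -5:
  1·m_0 + 4·m_1 + 1·m_2 = 6(Δ_1 - Δ_0) = -96
Natural end conditions: m_0 = m_2 = 0.
Hence m_0 = 0, m_1 = -24, m_2 = 0.
On [3, 4], S(x) = 8 + 3·(x - 3) - 12·(x - 3)² + 4·(x - 3)³.
With (x - 3) = 1/4: S(13/4) = 129/16.

8.0625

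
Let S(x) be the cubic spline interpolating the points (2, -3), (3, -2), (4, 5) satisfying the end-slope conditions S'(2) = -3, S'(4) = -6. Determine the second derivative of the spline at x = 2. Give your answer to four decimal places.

1.5000

Write m_i for S''(x_i). With h_i = 1, 1 and divided differences Δ_i = 1, 7, the continuity of S' gives the tridiagonal system
  1·m_0 + 4·m_1 + 1·m_2 = 6(Δ_1 - Δ_0) = 36
Clamped end conditions give two more equations: 2h_0·m_0 + h_0·m_1 = 6(Δ_0 - S'(2)) = 24 and h_1·m_1 + 2h_1·m_2 = 6(S'(4) - Δ_1) = -78.
Solving the tridiagonal system: m_0 = 3/2, m_1 = 21, m_2 = -99/2.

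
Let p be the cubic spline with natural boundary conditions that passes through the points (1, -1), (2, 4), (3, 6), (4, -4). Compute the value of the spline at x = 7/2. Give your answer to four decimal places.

Write m_i for p''(x_i). With h_i = 1, 1, 1 and divided differences Δ_i = 5, 2, -10, the continuity of p' gives the tridiagonal system
  1·m_0 + 4·m_1 + 1·m_2 = 6(Δ_1 - Δ_0) = -18
  1·m_1 + 4·m_2 + 1·m_3 = 6(Δ_2 - Δ_1) = -72
Natural end conditions: m_0 = m_3 = 0.
Hence m_0 = 0, m_1 = 0, m_2 = -18, m_3 = 0.
On [3, 4], p(x) = 6 - 4·(x - 3) - 9·(x - 3)² + 3·(x - 3)³.
With (x - 3) = 1/2: p(7/2) = 17/8.

2.1250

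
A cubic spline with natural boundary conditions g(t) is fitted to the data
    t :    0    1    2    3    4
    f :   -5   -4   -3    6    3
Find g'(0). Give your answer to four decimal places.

1.7857

Put m_i = g'' at the i-th knot. Here h = (1, 1, 1, 1) and Δ = (1, 1, 9, -3), so the interior equations h_(i-1)·m_(i-1) + 2(h_(i-1)+h_i)·m_i + h_i·m_(i+1) = 6(Δ_i − Δ_(i-1)) read
  1·m_0 + 4·m_1 + 1·m_2 = 6(Δ_1 - Δ_0) = 0
  1·m_1 + 4·m_2 + 1·m_3 = 6(Δ_2 - Δ_1) = 48
  1·m_2 + 4·m_3 + 1·m_4 = 6(Δ_3 - Δ_2) = -72
Natural end conditions: m_0 = m_4 = 0.
Solving: m_0 = 0, m_1 = -33/7, m_2 = 132/7, m_3 = -159/7, m_4 = 0.
On [0, 1], g'(t) = b_0 + 2c_0·t + 3d_0·t² with b_0 = Δ_0 - h_0(2m_0 + m_1)/6 = 25/14, c_0 = m_0/2 = 0, d_0 = (m_1 - m_0)/(6h_0) = -11/14. So g'(0) = 25/14.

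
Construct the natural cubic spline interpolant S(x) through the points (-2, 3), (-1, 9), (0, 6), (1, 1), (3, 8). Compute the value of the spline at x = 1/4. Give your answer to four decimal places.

Let M_i = S''(x_i). Step sizes h_i = 1, 1, 1, 2; slopes of the chords Δ_i = (y_(i+1) - y_i)/h_i = 6, -3, -5, 7/2.
  1·M_0 + 4·M_1 + 1·M_2 = 6(Δ_1 - Δ_0) = -54
  1·M_1 + 4·M_2 + 1·M_3 = 6(Δ_2 - Δ_1) = -12
  1·M_2 + 6·M_3 + 2·M_4 = 6(Δ_3 - Δ_2) = 51
Natural end conditions: M_0 = M_4 = 0.
Hence M_0 = 0, M_1 = -1119/86, M_2 = -84/43, M_3 = 759/86, M_4 = 0.
On [0, 1], S(x) = 6 - 1001/172·x - 42/43·x² + 309/172·x³.
With x = 1/4: S(1/4) = 49669/11008.

4.5121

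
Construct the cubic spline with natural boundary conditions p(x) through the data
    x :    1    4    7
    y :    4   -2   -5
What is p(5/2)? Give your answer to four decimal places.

Let M_i = p''(x_i). Step sizes h_i = 3, 3; slopes of the chords Δ_i = (y_(i+1) - y_i)/h_i = -2, -1.
  3·M_0 + 12·M_1 + 3·M_2 = 6(Δ_1 - Δ_0) = 6
Natural end conditions: M_0 = M_2 = 0.
Forward elimination and back-substitution give M_0 = 0, M_1 = 1/2, M_2 = 0.
On [1, 4], p(x) = 4 - 9/4·(x - 1) + 0·(x - 1)² + 1/36·(x - 1)³.
With (x - 1) = 3/2: p(5/2) = 23/32.

0.7188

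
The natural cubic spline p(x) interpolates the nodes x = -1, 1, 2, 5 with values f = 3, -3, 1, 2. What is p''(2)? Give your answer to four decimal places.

-3.7021

Put M_i = p'' at the i-th knot. Here h = (2, 1, 3) and Δ = (-3, 4, 1/3), so the interior equations h_(i-1)·M_(i-1) + 2(h_(i-1)+h_i)·M_i + h_i·M_(i+1) = 6(Δ_i − Δ_(i-1)) read
  2·M_0 + 6·M_1 + 1·M_2 = 6(Δ_1 - Δ_0) = 42
  1·M_1 + 8·M_2 + 3·M_3 = 6(Δ_2 - Δ_1) = -22
Natural end conditions: M_0 = M_3 = 0.
Forward elimination and back-substitution give M_0 = 0, M_1 = 358/47, M_2 = -174/47, M_3 = 0.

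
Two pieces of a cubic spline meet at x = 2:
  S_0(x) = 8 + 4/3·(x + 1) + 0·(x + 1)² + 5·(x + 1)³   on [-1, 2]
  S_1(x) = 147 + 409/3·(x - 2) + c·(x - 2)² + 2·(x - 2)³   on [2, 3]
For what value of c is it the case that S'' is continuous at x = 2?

S_0''(x) = 0 + 30·(x + 1), so S_0''(2) = 90. On the right, S_1''(2) = 2c, so c = 45.

45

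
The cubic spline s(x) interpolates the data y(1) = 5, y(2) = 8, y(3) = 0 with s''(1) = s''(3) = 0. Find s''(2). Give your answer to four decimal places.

-16.5000

With M_i denoting the second derivative at x_i, h_i = 1, 1, and Δ_i = (y_(i+1) − y_i)/h_i = 3, -8:
  1·M_0 + 4·M_1 + 1·M_2 = 6(Δ_1 - Δ_0) = -66
Natural end conditions: M_0 = M_2 = 0.
Solving: M_0 = 0, M_1 = -33/2, M_2 = 0.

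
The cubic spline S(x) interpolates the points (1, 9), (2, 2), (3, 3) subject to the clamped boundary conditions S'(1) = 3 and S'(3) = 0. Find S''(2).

Put σ_i = S'' at the i-th knot. Here h = (1, 1) and Δ = (-7, 1), so the interior equations h_(i-1)·σ_(i-1) + 2(h_(i-1)+h_i)·σ_i + h_i·σ_(i+1) = 6(Δ_i − Δ_(i-1)) read
  1·σ_0 + 4·σ_1 + 1·σ_2 = 6(Δ_1 - Δ_0) = 48
Clamped end conditions give two more equations: 2h_0·σ_0 + h_0·σ_1 = 6(Δ_0 - S'(1)) = -60 and h_1·σ_1 + 2h_1·σ_2 = 6(S'(3) - Δ_1) = -6.
Forward elimination and back-substitution give σ_0 = -87/2, σ_1 = 27, σ_2 = -33/2.

27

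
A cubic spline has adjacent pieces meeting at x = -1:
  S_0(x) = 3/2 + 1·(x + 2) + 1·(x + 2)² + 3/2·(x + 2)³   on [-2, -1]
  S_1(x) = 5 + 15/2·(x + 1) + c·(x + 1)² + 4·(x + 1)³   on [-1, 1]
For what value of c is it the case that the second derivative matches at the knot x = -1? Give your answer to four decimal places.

5.5000

S_0''(x) = 2 + 9·(x + 2), so S_0''(-1) = 11. On the right, S_1''(-1) = 2c, so c = 11/2.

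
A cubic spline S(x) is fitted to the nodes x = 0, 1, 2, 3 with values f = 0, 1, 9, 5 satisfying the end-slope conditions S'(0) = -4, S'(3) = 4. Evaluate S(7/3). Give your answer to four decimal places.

7.6765

Let M_i = S''(x_i). Step sizes h_i = 1, 1, 1; slopes of the chords Δ_i = (y_(i+1) - y_i)/h_i = 1, 8, -4.
  1·M_0 + 4·M_1 + 1·M_2 = 6(Δ_1 - Δ_0) = 42
  1·M_1 + 4·M_2 + 1·M_3 = 6(Δ_2 - Δ_1) = -72
Clamped end conditions give two more equations: 2h_0·M_0 + h_0·M_1 = 6(Δ_0 - S'(0)) = 30 and h_2·M_2 + 2h_2·M_3 = 6(S'(3) - Δ_2) = 48.
Hence M_0 = 98/15, M_1 = 254/15, M_2 = -484/15, M_3 = 602/15.
On [2, 3], S(x) = 9 + 1/15·(x - 2) - 242/15·(x - 2)² + 181/15·(x - 2)³.
With (x - 2) = 1/3: S(7/3) = 3109/405.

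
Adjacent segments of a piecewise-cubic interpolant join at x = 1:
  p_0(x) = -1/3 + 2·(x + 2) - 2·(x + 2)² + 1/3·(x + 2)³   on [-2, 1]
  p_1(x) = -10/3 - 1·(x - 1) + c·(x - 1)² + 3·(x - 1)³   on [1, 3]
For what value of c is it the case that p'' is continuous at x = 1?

p_0''(x) = -4 + 2·(x + 2), so p_0''(1) = 2. On the right, p_1''(1) = 2c, so c = 1.

1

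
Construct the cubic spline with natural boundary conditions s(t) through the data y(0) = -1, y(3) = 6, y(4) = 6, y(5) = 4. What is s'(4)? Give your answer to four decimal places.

Write σ_i for s''(x_i). With h_i = 3, 1, 1 and divided differences Δ_i = 7/3, 0, -2, the continuity of s' gives the tridiagonal system
  3·σ_0 + 8·σ_1 + 1·σ_2 = 6(Δ_1 - Δ_0) = -14
  1·σ_1 + 4·σ_2 + 1·σ_3 = 6(Δ_2 - Δ_1) = -12
Natural end conditions: σ_0 = σ_3 = 0.
Forward elimination and back-substitution give σ_0 = 0, σ_1 = -44/31, σ_2 = -82/31, σ_3 = 0.
On [4, 5], s'(t) = b_2 + 2c_2·(t - 4) + 3d_2·(t - 4)² with b_2 = Δ_2 - h_2(2σ_2 + σ_3)/6 = -104/93, c_2 = σ_2/2 = -41/31, d_2 = (σ_3 - σ_2)/(6h_2) = 41/93. So s'(4) = -104/93.

-1.1183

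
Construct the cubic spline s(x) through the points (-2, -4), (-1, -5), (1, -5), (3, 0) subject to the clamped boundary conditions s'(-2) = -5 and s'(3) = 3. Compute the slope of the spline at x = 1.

1

With M_i denoting the second derivative at x_i, h_i = 1, 2, 2, and Δ_i = (y_(i+1) − y_i)/h_i = -1, 0, 5/2:
  1·M_0 + 6·M_1 + 2·M_2 = 6(Δ_1 - Δ_0) = 6
  2·M_1 + 8·M_2 + 2·M_3 = 6(Δ_2 - Δ_1) = 15
Clamped end conditions give two more equations: 2h_0·M_0 + h_0·M_1 = 6(Δ_0 - s'(-2)) = 24 and h_2·M_2 + 2h_2·M_3 = 6(s'(3) - Δ_2) = 3.
Forward elimination and back-substitution give M_0 = 13, M_1 = -2, M_2 = 5/2, M_3 = -1/2.
On [1, 3], s'(x) = b_2 + 2c_2·(x - 1) + 3d_2·(x - 1)² with b_2 = Δ_2 - h_2(2M_2 + M_3)/6 = 1, c_2 = M_2/2 = 5/4, d_2 = (M_3 - M_2)/(6h_2) = -1/4. So s'(1) = 1.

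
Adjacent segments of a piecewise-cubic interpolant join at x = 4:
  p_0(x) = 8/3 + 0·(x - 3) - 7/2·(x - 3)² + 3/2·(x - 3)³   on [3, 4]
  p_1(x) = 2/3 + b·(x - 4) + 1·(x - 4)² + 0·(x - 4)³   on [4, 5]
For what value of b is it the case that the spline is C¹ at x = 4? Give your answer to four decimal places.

p_0'(x) = 0 - 7·(x - 3) + 9/2·(x - 3)², so p_0'(4) = -5/2. On the right, p_1'(4) = b, so b = -5/2.

-2.5000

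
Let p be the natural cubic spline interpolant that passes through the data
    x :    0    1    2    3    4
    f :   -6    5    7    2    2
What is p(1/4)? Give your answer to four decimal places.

Write m_i for p''(x_i). With h_i = 1, 1, 1, 1 and divided differences Δ_i = 11, 2, -5, 0, the continuity of p' gives the tridiagonal system
  1·m_0 + 4·m_1 + 1·m_2 = 6(Δ_1 - Δ_0) = -54
  1·m_1 + 4·m_2 + 1·m_3 = 6(Δ_2 - Δ_1) = -42
  1·m_2 + 4·m_3 + 1·m_4 = 6(Δ_3 - Δ_2) = 30
Natural end conditions: m_0 = m_4 = 0.
Hence m_0 = 0, m_1 = -153/14, m_2 = -72/7, m_3 = 141/14, m_4 = 0.
On [0, 1], p(x) = -6 + 359/28·x + 0·x² - 51/28·x³.
With x = 1/4: p(1/4) = -5059/1792.

-2.8231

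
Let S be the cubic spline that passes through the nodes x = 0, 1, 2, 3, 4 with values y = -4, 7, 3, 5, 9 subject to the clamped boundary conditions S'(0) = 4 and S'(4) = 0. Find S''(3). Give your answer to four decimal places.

1.7857

Let M_i = S''(x_i). Step sizes h_i = 1, 1, 1, 1; slopes of the chords Δ_i = (y_(i+1) - y_i)/h_i = 11, -4, 2, 4.
  1·M_0 + 4·M_1 + 1·M_2 = 6(Δ_1 - Δ_0) = -90
  1·M_1 + 4·M_2 + 1·M_3 = 6(Δ_2 - Δ_1) = 36
  1·M_2 + 4·M_3 + 1·M_4 = 6(Δ_3 - Δ_2) = 12
Clamped end conditions give two more equations: 2h_0·M_0 + h_0·M_1 = 6(Δ_0 - S'(0)) = 42 and h_3·M_3 + 2h_3·M_4 = 6(S'(4) - Δ_3) = -24.
Solving: M_0 = 1103/28, M_1 = -515/14, M_2 = 71/4, M_3 = 25/14, M_4 = -361/28.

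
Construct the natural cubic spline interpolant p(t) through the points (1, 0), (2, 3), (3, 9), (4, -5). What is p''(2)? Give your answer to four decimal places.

12.8000

Write M_i for p''(x_i). With h_i = 1, 1, 1 and divided differences Δ_i = 3, 6, -14, the continuity of p' gives the tridiagonal system
  1·M_0 + 4·M_1 + 1·M_2 = 6(Δ_1 - Δ_0) = 18
  1·M_1 + 4·M_2 + 1·M_3 = 6(Δ_2 - Δ_1) = -120
Natural end conditions: M_0 = M_3 = 0.
Hence M_0 = 0, M_1 = 64/5, M_2 = -166/5, M_3 = 0.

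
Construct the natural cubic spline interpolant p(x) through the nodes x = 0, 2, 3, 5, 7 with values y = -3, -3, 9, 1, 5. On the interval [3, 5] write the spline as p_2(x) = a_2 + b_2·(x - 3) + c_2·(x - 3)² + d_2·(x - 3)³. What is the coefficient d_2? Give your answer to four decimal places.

Let σ_i = p''(x_i). Step sizes h_i = 2, 1, 2, 2; slopes of the chords Δ_i = (y_(i+1) - y_i)/h_i = 0, 12, -4, 2.
  2·σ_0 + 6·σ_1 + 1·σ_2 = 6(Δ_1 - Δ_0) = 72
  1·σ_1 + 6·σ_2 + 2·σ_3 = 6(Δ_2 - Δ_1) = -96
  2·σ_2 + 8·σ_3 + 2·σ_4 = 6(Δ_3 - Δ_2) = 36
Natural end conditions: σ_0 = σ_4 = 0.
Hence σ_0 = 0, σ_1 = 501/32, σ_2 = -351/16, σ_3 = 639/64, σ_4 = 0.
On [3, 5], with p_2(x) = a_2 + b_2·(x - 3) + c_2·(x - 3)² + d_2·(x - 3)³: c_2 = σ_2/2 = -351/32, d_2 = (σ_3 - σ_2)/(6h_2) = 681/256, b_2 = Δ_2 - h_2(2σ_2 + σ_3)/6 = 467/64.

2.6602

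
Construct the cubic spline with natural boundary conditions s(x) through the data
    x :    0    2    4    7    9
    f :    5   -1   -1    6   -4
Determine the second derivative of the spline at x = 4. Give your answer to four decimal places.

2.6395

Let M_i = s''(x_i). Step sizes h_i = 2, 2, 3, 2; slopes of the chords Δ_i = (y_(i+1) - y_i)/h_i = -3, 0, 7/3, -5.
  2·M_0 + 8·M_1 + 2·M_2 = 6(Δ_1 - Δ_0) = 18
  2·M_1 + 10·M_2 + 3·M_3 = 6(Δ_2 - Δ_1) = 14
  3·M_2 + 10·M_3 + 2·M_4 = 6(Δ_3 - Δ_2) = -44
Natural end conditions: M_0 = M_4 = 0.
Solving: M_0 = 0, M_1 = 547/344, M_2 = 227/86, M_3 = -893/172, M_4 = 0.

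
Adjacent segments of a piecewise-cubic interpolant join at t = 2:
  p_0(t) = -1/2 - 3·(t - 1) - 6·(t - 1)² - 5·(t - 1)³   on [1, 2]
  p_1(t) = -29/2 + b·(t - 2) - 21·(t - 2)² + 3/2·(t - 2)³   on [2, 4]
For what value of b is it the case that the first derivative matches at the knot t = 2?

-30

p_0'(t) = -3 - 12·(t - 1) - 15·(t - 1)², so p_0'(2) = -30. On the right, p_1'(2) = b, so b = -30.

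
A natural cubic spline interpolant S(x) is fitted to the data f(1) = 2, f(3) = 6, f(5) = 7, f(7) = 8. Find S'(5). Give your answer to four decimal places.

With σ_i denoting the second derivative at x_i, h_i = 2, 2, 2, and Δ_i = (y_(i+1) − y_i)/h_i = 2, 1/2, 1/2:
  2·σ_0 + 8·σ_1 + 2·σ_2 = 6(Δ_1 - Δ_0) = -9
  2·σ_1 + 8·σ_2 + 2·σ_3 = 6(Δ_2 - Δ_1) = 0
Natural end conditions: σ_0 = σ_3 = 0.
Hence σ_0 = 0, σ_1 = -6/5, σ_2 = 3/10, σ_3 = 0.
On [5, 7], S'(x) = b_2 + 2c_2·(x - 5) + 3d_2·(x - 5)² with b_2 = Δ_2 - h_2(2σ_2 + σ_3)/6 = 3/10, c_2 = σ_2/2 = 3/20, d_2 = (σ_3 - σ_2)/(6h_2) = -1/40. So S'(5) = 3/10.

0.3000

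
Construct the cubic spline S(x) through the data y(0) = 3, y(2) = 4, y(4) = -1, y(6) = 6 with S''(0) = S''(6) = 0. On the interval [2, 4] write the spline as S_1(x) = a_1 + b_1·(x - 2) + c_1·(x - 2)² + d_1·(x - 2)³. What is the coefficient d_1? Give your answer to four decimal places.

Let m_i = S''(x_i). Step sizes h_i = 2, 2, 2; slopes of the chords Δ_i = (y_(i+1) - y_i)/h_i = 1/2, -5/2, 7/2.
  2·m_0 + 8·m_1 + 2·m_2 = 6(Δ_1 - Δ_0) = -18
  2·m_1 + 8·m_2 + 2·m_3 = 6(Δ_2 - Δ_1) = 36
Natural end conditions: m_0 = m_3 = 0.
Solving: m_0 = 0, m_1 = -18/5, m_2 = 27/5, m_3 = 0.
On [2, 4], with S_1(x) = a_1 + b_1·(x - 2) + c_1·(x - 2)² + d_1·(x - 2)³: c_1 = m_1/2 = -9/5, d_1 = (m_2 - m_1)/(6h_1) = 3/4, b_1 = Δ_1 - h_1(2m_1 + m_2)/6 = -19/10.

0.7500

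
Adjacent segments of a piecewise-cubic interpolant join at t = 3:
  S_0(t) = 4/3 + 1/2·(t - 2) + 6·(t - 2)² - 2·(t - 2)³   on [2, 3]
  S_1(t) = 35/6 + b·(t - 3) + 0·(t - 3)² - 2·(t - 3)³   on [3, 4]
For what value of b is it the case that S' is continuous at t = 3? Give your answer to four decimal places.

S_0'(t) = 1/2 + 12·(t - 2) - 6·(t - 2)², so S_0'(3) = 13/2. On the right, S_1'(3) = b, so b = 13/2.

6.5000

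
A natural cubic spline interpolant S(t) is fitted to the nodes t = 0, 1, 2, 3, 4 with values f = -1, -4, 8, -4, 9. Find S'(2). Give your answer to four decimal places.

-1.2500

With M_i denoting the second derivative at x_i, h_i = 1, 1, 1, 1, and Δ_i = (y_(i+1) − y_i)/h_i = -3, 12, -12, 13:
  1·M_0 + 4·M_1 + 1·M_2 = 6(Δ_1 - Δ_0) = 90
  1·M_1 + 4·M_2 + 1·M_3 = 6(Δ_2 - Δ_1) = -144
  1·M_2 + 4·M_3 + 1·M_4 = 6(Δ_3 - Δ_2) = 150
Natural end conditions: M_0 = M_4 = 0.
Solving the tridiagonal system: M_0 = 0, M_1 = 519/14, M_2 = -408/7, M_3 = 729/14, M_4 = 0.
On [2, 3], S'(t) = b_2 + 2c_2·(t - 2) + 3d_2·(t - 2)² with b_2 = Δ_2 - h_2(2M_2 + M_3)/6 = -5/4, c_2 = M_2/2 = -204/7, d_2 = (M_3 - M_2)/(6h_2) = 515/28. So S'(2) = -5/4.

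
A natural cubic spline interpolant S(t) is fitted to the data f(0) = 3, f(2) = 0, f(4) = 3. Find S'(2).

Write σ_i for S''(x_i). With h_i = 2, 2 and divided differences Δ_i = -3/2, 3/2, the continuity of S' gives the tridiagonal system
  2·σ_0 + 8·σ_1 + 2·σ_2 = 6(Δ_1 - Δ_0) = 18
Natural end conditions: σ_0 = σ_2 = 0.
Solving: σ_0 = 0, σ_1 = 9/4, σ_2 = 0.
On [2, 4], S'(t) = b_1 + 2c_1·(t - 2) + 3d_1·(t - 2)² with b_1 = Δ_1 - h_1(2σ_1 + σ_2)/6 = 0, c_1 = σ_1/2 = 9/8, d_1 = (σ_2 - σ_1)/(6h_1) = -3/16. So S'(2) = 0.

0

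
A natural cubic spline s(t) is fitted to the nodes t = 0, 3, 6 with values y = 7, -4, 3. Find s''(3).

Put m_i = s'' at the i-th knot. Here h = (3, 3) and Δ = (-11/3, 7/3), so the interior equations h_(i-1)·m_(i-1) + 2(h_(i-1)+h_i)·m_i + h_i·m_(i+1) = 6(Δ_i − Δ_(i-1)) read
  3·m_0 + 12·m_1 + 3·m_2 = 6(Δ_1 - Δ_0) = 36
Natural end conditions: m_0 = m_2 = 0.
Solving the tridiagonal system: m_0 = 0, m_1 = 3, m_2 = 0.

3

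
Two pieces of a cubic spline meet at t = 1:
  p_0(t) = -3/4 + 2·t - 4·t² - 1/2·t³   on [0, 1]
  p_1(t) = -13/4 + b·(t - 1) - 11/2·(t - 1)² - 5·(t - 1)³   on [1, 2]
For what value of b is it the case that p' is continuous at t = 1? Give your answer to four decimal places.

-7.5000

p_0'(t) = 2 - 8·t - 3/2·t², so p_0'(1) = -15/2. On the right, p_1'(1) = b, so b = -15/2.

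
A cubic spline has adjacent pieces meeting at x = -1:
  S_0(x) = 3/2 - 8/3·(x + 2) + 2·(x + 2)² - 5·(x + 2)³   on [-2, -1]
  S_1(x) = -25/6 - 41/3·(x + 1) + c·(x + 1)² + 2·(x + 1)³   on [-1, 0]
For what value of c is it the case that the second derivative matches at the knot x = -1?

S_0''(x) = 4 - 30·(x + 2), so S_0''(-1) = -26. On the right, S_1''(-1) = 2c, so c = -13.

-13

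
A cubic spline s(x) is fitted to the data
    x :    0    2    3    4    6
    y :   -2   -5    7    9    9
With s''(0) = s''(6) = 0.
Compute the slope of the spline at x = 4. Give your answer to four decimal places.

With m_i denoting the second derivative at x_i, h_i = 2, 1, 1, 2, and Δ_i = (y_(i+1) − y_i)/h_i = -3/2, 12, 2, 0:
  2·m_0 + 6·m_1 + 1·m_2 = 6(Δ_1 - Δ_0) = 81
  1·m_1 + 4·m_2 + 1·m_3 = 6(Δ_2 - Δ_1) = -60
  1·m_2 + 6·m_3 + 2·m_4 = 6(Δ_3 - Δ_2) = -12
Natural end conditions: m_0 = m_4 = 0.
Hence m_0 = 0, m_1 = 67/4, m_2 = -39/2, m_3 = 5/4, m_4 = 0.
On [4, 6], s'(x) = b_3 + 2c_3·(x - 4) + 3d_3·(x - 4)² with b_3 = Δ_3 - h_3(2m_3 + m_4)/6 = -5/6, c_3 = m_3/2 = 5/8, d_3 = (m_4 - m_3)/(6h_3) = -5/48. So s'(4) = -5/6.

-0.8333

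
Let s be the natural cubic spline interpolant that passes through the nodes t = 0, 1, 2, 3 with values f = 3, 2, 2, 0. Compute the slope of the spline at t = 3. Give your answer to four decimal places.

Let σ_i = s''(x_i). Step sizes h_i = 1, 1, 1; slopes of the chords Δ_i = (y_(i+1) - y_i)/h_i = -1, 0, -2.
  1·σ_0 + 4·σ_1 + 1·σ_2 = 6(Δ_1 - Δ_0) = 6
  1·σ_1 + 4·σ_2 + 1·σ_3 = 6(Δ_2 - Δ_1) = -12
Natural end conditions: σ_0 = σ_3 = 0.
Solving: σ_0 = 0, σ_1 = 12/5, σ_2 = -18/5, σ_3 = 0.
On [2, 3], s'(t) = b_2 + 2c_2·(t - 2) + 3d_2·(t - 2)² with b_2 = Δ_2 - h_2(2σ_2 + σ_3)/6 = -4/5, c_2 = σ_2/2 = -9/5, d_2 = (σ_3 - σ_2)/(6h_2) = 3/5. So s'(3) = -13/5.

-2.6000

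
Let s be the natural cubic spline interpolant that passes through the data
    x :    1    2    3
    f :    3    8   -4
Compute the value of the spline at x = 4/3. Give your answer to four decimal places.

Write σ_i for s''(x_i). With h_i = 1, 1 and divided differences Δ_i = 5, -12, the continuity of s' gives the tridiagonal system
  1·σ_0 + 4·σ_1 + 1·σ_2 = 6(Δ_1 - Δ_0) = -102
Natural end conditions: σ_0 = σ_2 = 0.
Forward elimination and back-substitution give σ_0 = 0, σ_1 = -51/2, σ_2 = 0.
On [1, 2], s(x) = 3 + 37/4·(x - 1) + 0·(x - 1)² - 17/4·(x - 1)³.
With (x - 1) = 1/3: s(4/3) = 160/27.

5.9259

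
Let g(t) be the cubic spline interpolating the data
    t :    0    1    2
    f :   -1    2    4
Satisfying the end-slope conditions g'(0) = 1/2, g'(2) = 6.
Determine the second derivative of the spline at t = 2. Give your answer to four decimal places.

Let M_i = g''(x_i). Step sizes h_i = 1, 1; slopes of the chords Δ_i = (y_(i+1) - y_i)/h_i = 3, 2.
  1·M_0 + 4·M_1 + 1·M_2 = 6(Δ_1 - Δ_0) = -6
Clamped end conditions give two more equations: 2h_0·M_0 + h_0·M_1 = 6(Δ_0 - g'(0)) = 15 and h_1·M_1 + 2h_1·M_2 = 6(g'(2) - Δ_1) = 24.
Solving the tridiagonal system: M_0 = 47/4, M_1 = -17/2, M_2 = 65/4.

16.2500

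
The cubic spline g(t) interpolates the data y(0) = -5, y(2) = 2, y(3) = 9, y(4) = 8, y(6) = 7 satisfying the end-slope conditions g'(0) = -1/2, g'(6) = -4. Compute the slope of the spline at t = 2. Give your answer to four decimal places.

With m_i denoting the second derivative at x_i, h_i = 2, 1, 1, 2, and Δ_i = (y_(i+1) − y_i)/h_i = 7/2, 7, -1, -1/2:
  2·m_0 + 6·m_1 + 1·m_2 = 6(Δ_1 - Δ_0) = 21
  1·m_1 + 4·m_2 + 1·m_3 = 6(Δ_2 - Δ_1) = -48
  1·m_2 + 6·m_3 + 2·m_4 = 6(Δ_3 - Δ_2) = 3
Clamped end conditions give two more equations: 2h_0·m_0 + h_0·m_1 = 6(Δ_0 - g'(0)) = 24 and h_3·m_3 + 2h_3·m_4 = 6(g'(6) - Δ_3) = -21.
Solving the tridiagonal system: m_0 = 437/120, m_1 = 283/60, m_2 = -175/12, m_3 = 337/60, m_4 = -967/120.
On [2, 3], g'(t) = b_1 + 2c_1·(t - 2) + 3d_1·(t - 2)² with b_1 = Δ_1 - h_1(2m_1 + m_2)/6 = 943/120, c_1 = m_1/2 = 283/120, d_1 = (m_2 - m_1)/(6h_1) = -193/60. So g'(2) = 943/120.

7.8583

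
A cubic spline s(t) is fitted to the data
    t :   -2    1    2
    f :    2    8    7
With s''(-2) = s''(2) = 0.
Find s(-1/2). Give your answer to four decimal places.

6.2656

Put m_i = s'' at the i-th knot. Here h = (3, 1) and Δ = (2, -1), so the interior equations h_(i-1)·m_(i-1) + 2(h_(i-1)+h_i)·m_i + h_i·m_(i+1) = 6(Δ_i − Δ_(i-1)) read
  3·m_0 + 8·m_1 + 1·m_2 = 6(Δ_1 - Δ_0) = -18
Natural end conditions: m_0 = m_2 = 0.
Solving: m_0 = 0, m_1 = -9/4, m_2 = 0.
On [-2, 1], s(t) = 2 + 25/8·(t + 2) + 0·(t + 2)² - 1/8·(t + 2)³.
With (t + 2) = 3/2: s(-1/2) = 401/64.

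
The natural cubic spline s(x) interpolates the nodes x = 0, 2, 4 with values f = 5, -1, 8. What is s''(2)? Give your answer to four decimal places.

Put σ_i = s'' at the i-th knot. Here h = (2, 2) and Δ = (-3, 9/2), so the interior equations h_(i-1)·σ_(i-1) + 2(h_(i-1)+h_i)·σ_i + h_i·σ_(i+1) = 6(Δ_i − Δ_(i-1)) read
  2·σ_0 + 8·σ_1 + 2·σ_2 = 6(Δ_1 - Δ_0) = 45
Natural end conditions: σ_0 = σ_2 = 0.
Solving: σ_0 = 0, σ_1 = 45/8, σ_2 = 0.

5.6250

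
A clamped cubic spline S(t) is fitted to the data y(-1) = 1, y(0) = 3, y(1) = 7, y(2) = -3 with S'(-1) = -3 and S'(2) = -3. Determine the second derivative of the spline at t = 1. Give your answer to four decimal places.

-32.4000

With M_i denoting the second derivative at x_i, h_i = 1, 1, 1, and Δ_i = (y_(i+1) − y_i)/h_i = 2, 4, -10:
  1·M_0 + 4·M_1 + 1·M_2 = 6(Δ_1 - Δ_0) = 12
  1·M_1 + 4·M_2 + 1·M_3 = 6(Δ_2 - Δ_1) = -84
Clamped end conditions give two more equations: 2h_0·M_0 + h_0·M_1 = 6(Δ_0 - S'(-1)) = 30 and h_2·M_2 + 2h_2·M_3 = 6(S'(2) - Δ_2) = 42.
Hence M_0 = 54/5, M_1 = 42/5, M_2 = -162/5, M_3 = 186/5.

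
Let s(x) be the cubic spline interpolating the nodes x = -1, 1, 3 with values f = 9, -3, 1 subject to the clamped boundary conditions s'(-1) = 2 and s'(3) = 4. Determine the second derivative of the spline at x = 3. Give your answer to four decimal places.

-2.5000

Put M_i = s'' at the i-th knot. Here h = (2, 2) and Δ = (-6, 2), so the interior equations h_(i-1)·M_(i-1) + 2(h_(i-1)+h_i)·M_i + h_i·M_(i+1) = 6(Δ_i − Δ_(i-1)) read
  2·M_0 + 8·M_1 + 2·M_2 = 6(Δ_1 - Δ_0) = 48
Clamped end conditions give two more equations: 2h_0·M_0 + h_0·M_1 = 6(Δ_0 - s'(-1)) = -48 and h_1·M_1 + 2h_1·M_2 = 6(s'(3) - Δ_1) = 12.
Forward elimination and back-substitution give M_0 = -35/2, M_1 = 11, M_2 = -5/2.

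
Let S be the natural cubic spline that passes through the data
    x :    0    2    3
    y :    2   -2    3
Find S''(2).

7

Put σ_i = S'' at the i-th knot. Here h = (2, 1) and Δ = (-2, 5), so the interior equations h_(i-1)·σ_(i-1) + 2(h_(i-1)+h_i)·σ_i + h_i·σ_(i+1) = 6(Δ_i − Δ_(i-1)) read
  2·σ_0 + 6·σ_1 + 1·σ_2 = 6(Δ_1 - Δ_0) = 42
Natural end conditions: σ_0 = σ_2 = 0.
Solving the tridiagonal system: σ_0 = 0, σ_1 = 7, σ_2 = 0.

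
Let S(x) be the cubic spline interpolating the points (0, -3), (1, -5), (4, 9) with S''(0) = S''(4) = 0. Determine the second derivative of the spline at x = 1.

Put M_i = S'' at the i-th knot. Here h = (1, 3) and Δ = (-2, 14/3), so the interior equations h_(i-1)·M_(i-1) + 2(h_(i-1)+h_i)·M_i + h_i·M_(i+1) = 6(Δ_i − Δ_(i-1)) read
  1·M_0 + 8·M_1 + 3·M_2 = 6(Δ_1 - Δ_0) = 40
Natural end conditions: M_0 = M_2 = 0.
Solving: M_0 = 0, M_1 = 5, M_2 = 0.

5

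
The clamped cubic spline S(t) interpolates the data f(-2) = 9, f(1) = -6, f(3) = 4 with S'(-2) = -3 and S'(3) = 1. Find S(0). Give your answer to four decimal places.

Write σ_i for S''(x_i). With h_i = 3, 2 and divided differences Δ_i = -5, 5, the continuity of S' gives the tridiagonal system
  3·σ_0 + 10·σ_1 + 2·σ_2 = 6(Δ_1 - Δ_0) = 60
Clamped end conditions give two more equations: 2h_0·σ_0 + h_0·σ_1 = 6(Δ_0 - S'(-2)) = -12 and h_1·σ_1 + 2h_1·σ_2 = 6(S'(3) - Δ_1) = -24.
Forward elimination and back-substitution give σ_0 = -36/5, σ_1 = 52/5, σ_2 = -56/5.
On [-2, 1], S(t) = 9 - 3·(t + 2) - 18/5·(t + 2)² + 44/45·(t + 2)³.
With (t + 2) = 2: S(0) = -161/45.

-3.5778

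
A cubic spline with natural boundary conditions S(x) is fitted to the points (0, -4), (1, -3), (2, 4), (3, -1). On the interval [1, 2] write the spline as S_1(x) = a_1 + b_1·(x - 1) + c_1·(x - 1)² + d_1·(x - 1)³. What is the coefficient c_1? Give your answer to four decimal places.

7.2000

Put M_i = S'' at the i-th knot. Here h = (1, 1, 1) and Δ = (1, 7, -5), so the interior equations h_(i-1)·M_(i-1) + 2(h_(i-1)+h_i)·M_i + h_i·M_(i+1) = 6(Δ_i − Δ_(i-1)) read
  1·M_0 + 4·M_1 + 1·M_2 = 6(Δ_1 - Δ_0) = 36
  1·M_1 + 4·M_2 + 1·M_3 = 6(Δ_2 - Δ_1) = -72
Natural end conditions: M_0 = M_3 = 0.
Forward elimination and back-substitution give M_0 = 0, M_1 = 72/5, M_2 = -108/5, M_3 = 0.
On [1, 2], with S_1(x) = a_1 + b_1·(x - 1) + c_1·(x - 1)² + d_1·(x - 1)³: c_1 = M_1/2 = 36/5, d_1 = (M_2 - M_1)/(6h_1) = -6, b_1 = Δ_1 - h_1(2M_1 + M_2)/6 = 29/5.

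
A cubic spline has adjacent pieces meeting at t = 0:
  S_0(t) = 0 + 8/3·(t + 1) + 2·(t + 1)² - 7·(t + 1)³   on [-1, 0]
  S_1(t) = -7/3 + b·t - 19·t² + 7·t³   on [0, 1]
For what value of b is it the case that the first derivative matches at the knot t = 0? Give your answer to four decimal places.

S_0'(t) = 8/3 + 4·(t + 1) - 21·(t + 1)², so S_0'(0) = -43/3. On the right, S_1'(0) = b, so b = -43/3.

-14.3333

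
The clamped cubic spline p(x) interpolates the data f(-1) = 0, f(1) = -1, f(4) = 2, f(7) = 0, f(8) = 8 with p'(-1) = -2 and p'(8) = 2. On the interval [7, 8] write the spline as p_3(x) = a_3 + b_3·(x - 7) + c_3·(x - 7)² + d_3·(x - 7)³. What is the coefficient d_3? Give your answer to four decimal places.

With m_i denoting the second derivative at x_i, h_i = 2, 3, 3, 1, and Δ_i = (y_(i+1) − y_i)/h_i = -1/2, 1, -2/3, 8:
  2·m_0 + 10·m_1 + 3·m_2 = 6(Δ_1 - Δ_0) = 9
  3·m_1 + 12·m_2 + 3·m_3 = 6(Δ_2 - Δ_1) = -10
  3·m_2 + 8·m_3 + 1·m_4 = 6(Δ_3 - Δ_2) = 52
Clamped end conditions give two more equations: 2h_0·m_0 + h_0·m_1 = 6(Δ_0 - p'(-1)) = 9 and h_3·m_3 + 2h_3·m_4 = 6(p'(8) - Δ_3) = -36.
Solving: m_0 = 781/588, m_1 = 271/147, m_2 = -395/98, m_3 = 1609/147, m_4 = -6901/294.
On [7, 8], with p_3(x) = a_3 + b_3·(x - 7) + c_3·(x - 7)² + d_3·(x - 7)³: c_3 = m_3/2 = 1609/294, d_3 = (m_4 - m_3)/(6h_3) = -3373/588, b_3 = Δ_3 - h_3(2m_3 + m_4)/6 = 4859/588.

-5.7364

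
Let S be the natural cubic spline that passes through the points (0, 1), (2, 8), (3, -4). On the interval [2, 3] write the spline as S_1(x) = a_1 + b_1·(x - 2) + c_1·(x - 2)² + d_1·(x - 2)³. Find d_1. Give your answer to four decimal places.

Let M_i = S''(x_i). Step sizes h_i = 2, 1; slopes of the chords Δ_i = (y_(i+1) - y_i)/h_i = 7/2, -12.
  2·M_0 + 6·M_1 + 1·M_2 = 6(Δ_1 - Δ_0) = -93
Natural end conditions: M_0 = M_2 = 0.
Hence M_0 = 0, M_1 = -31/2, M_2 = 0.
On [2, 3], with S_1(x) = a_1 + b_1·(x - 2) + c_1·(x - 2)² + d_1·(x - 2)³: c_1 = M_1/2 = -31/4, d_1 = (M_2 - M_1)/(6h_1) = 31/12, b_1 = Δ_1 - h_1(2M_1 + M_2)/6 = -41/6.

2.5833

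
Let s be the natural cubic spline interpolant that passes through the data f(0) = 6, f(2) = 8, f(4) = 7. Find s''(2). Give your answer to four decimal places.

-1.1250

With M_i denoting the second derivative at x_i, h_i = 2, 2, and Δ_i = (y_(i+1) − y_i)/h_i = 1, -1/2:
  2·M_0 + 8·M_1 + 2·M_2 = 6(Δ_1 - Δ_0) = -9
Natural end conditions: M_0 = M_2 = 0.
Hence M_0 = 0, M_1 = -9/8, M_2 = 0.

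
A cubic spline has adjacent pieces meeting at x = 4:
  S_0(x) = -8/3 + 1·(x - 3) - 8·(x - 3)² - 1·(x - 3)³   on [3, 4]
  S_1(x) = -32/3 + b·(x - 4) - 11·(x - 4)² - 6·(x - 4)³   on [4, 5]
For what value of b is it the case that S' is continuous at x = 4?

S_0'(x) = 1 - 16·(x - 3) - 3·(x - 3)², so S_0'(4) = -18. On the right, S_1'(4) = b, so b = -18.

-18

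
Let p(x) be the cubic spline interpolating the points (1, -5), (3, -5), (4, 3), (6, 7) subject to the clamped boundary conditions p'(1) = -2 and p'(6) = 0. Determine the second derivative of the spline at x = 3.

10

Let m_i = p''(x_i). Step sizes h_i = 2, 1, 2; slopes of the chords Δ_i = (y_(i+1) - y_i)/h_i = 0, 8, 2.
  2·m_0 + 6·m_1 + 1·m_2 = 6(Δ_1 - Δ_0) = 48
  1·m_1 + 6·m_2 + 2·m_3 = 6(Δ_2 - Δ_1) = -36
Clamped end conditions give two more equations: 2h_0·m_0 + h_0·m_1 = 6(Δ_0 - p'(1)) = 12 and h_2·m_2 + 2h_2·m_3 = 6(p'(6) - Δ_2) = -12.
Solving the tridiagonal system: m_0 = -2, m_1 = 10, m_2 = -8, m_3 = 1.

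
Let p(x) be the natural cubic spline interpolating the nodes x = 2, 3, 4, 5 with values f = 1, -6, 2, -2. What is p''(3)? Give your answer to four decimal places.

Put M_i = p'' at the i-th knot. Here h = (1, 1, 1) and Δ = (-7, 8, -4), so the interior equations h_(i-1)·M_(i-1) + 2(h_(i-1)+h_i)·M_i + h_i·M_(i+1) = 6(Δ_i − Δ_(i-1)) read
  1·M_0 + 4·M_1 + 1·M_2 = 6(Δ_1 - Δ_0) = 90
  1·M_1 + 4·M_2 + 1·M_3 = 6(Δ_2 - Δ_1) = -72
Natural end conditions: M_0 = M_3 = 0.
Solving: M_0 = 0, M_1 = 144/5, M_2 = -126/5, M_3 = 0.

28.8000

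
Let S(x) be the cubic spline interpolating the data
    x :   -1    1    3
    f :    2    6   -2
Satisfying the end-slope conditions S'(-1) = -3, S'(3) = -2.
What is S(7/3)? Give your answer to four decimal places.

Put M_i = S'' at the i-th knot. Here h = (2, 2) and Δ = (2, -4), so the interior equations h_(i-1)·M_(i-1) + 2(h_(i-1)+h_i)·M_i + h_i·M_(i+1) = 6(Δ_i − Δ_(i-1)) read
  2·M_0 + 8·M_1 + 2·M_2 = 6(Δ_1 - Δ_0) = -36
Clamped end conditions give two more equations: 2h_0·M_0 + h_0·M_1 = 6(Δ_0 - S'(-1)) = 30 and h_1·M_1 + 2h_1·M_2 = 6(S'(3) - Δ_1) = 12.
Solving: M_0 = 49/4, M_1 = -19/2, M_2 = 31/4.
On [1, 3], S(x) = 6 - 1/4·(x - 1) - 19/4·(x - 1)² + 23/16·(x - 1)³.
With (x - 1) = 4/3: S(7/3) = 17/27.

0.6296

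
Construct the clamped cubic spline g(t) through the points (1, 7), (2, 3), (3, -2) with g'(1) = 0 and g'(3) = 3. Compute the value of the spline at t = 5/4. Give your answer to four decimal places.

Write m_i for g''(x_i). With h_i = 1, 1 and divided differences Δ_i = -4, -5, the continuity of g' gives the tridiagonal system
  1·m_0 + 4·m_1 + 1·m_2 = 6(Δ_1 - Δ_0) = -6
Clamped end conditions give two more equations: 2h_0·m_0 + h_0·m_1 = 6(Δ_0 - g'(1)) = -24 and h_1·m_1 + 2h_1·m_2 = 6(g'(3) - Δ_1) = 48.
Forward elimination and back-substitution give m_0 = -9, m_1 = -6, m_2 = 27.
On [1, 2], g(t) = 7 + 0·(t - 1) - 9/2·(t - 1)² + 1/2·(t - 1)³.
With (t - 1) = 1/4: g(5/4) = 861/128.

6.7266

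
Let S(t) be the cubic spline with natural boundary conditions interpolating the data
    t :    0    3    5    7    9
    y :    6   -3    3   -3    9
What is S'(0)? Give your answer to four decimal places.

-5.5986

Put M_i = S'' at the i-th knot. Here h = (3, 2, 2, 2) and Δ = (-3, 3, -3, 6), so the interior equations h_(i-1)·M_(i-1) + 2(h_(i-1)+h_i)·M_i + h_i·M_(i+1) = 6(Δ_i − Δ_(i-1)) read
  3·M_0 + 10·M_1 + 2·M_2 = 6(Δ_1 - Δ_0) = 36
  2·M_1 + 8·M_2 + 2·M_3 = 6(Δ_2 - Δ_1) = -36
  2·M_2 + 8·M_3 + 2·M_4 = 6(Δ_3 - Δ_2) = 54
Natural end conditions: M_0 = M_4 = 0.
Forward elimination and back-substitution give M_0 = 0, M_1 = 369/71, M_2 = -567/71, M_3 = 621/71, M_4 = 0.
On [0, 3], S'(t) = b_0 + 2c_0·t + 3d_0·t² with b_0 = Δ_0 - h_0(2M_0 + M_1)/6 = -795/142, c_0 = M_0/2 = 0, d_0 = (M_1 - M_0)/(6h_0) = 41/142. So S'(0) = -795/142.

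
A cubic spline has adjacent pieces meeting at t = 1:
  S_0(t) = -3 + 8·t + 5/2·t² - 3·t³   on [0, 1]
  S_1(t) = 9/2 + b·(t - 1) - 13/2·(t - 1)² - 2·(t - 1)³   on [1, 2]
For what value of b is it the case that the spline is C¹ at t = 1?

4

S_0'(t) = 8 + 5·t - 9·t², so S_0'(1) = 4. On the right, S_1'(1) = b, so b = 4.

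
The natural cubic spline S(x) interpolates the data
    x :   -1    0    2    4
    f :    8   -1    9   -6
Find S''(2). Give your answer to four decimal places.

-14.0455

With M_i denoting the second derivative at x_i, h_i = 1, 2, 2, and Δ_i = (y_(i+1) − y_i)/h_i = -9, 5, -15/2:
  1·M_0 + 6·M_1 + 2·M_2 = 6(Δ_1 - Δ_0) = 84
  2·M_1 + 8·M_2 + 2·M_3 = 6(Δ_2 - Δ_1) = -75
Natural end conditions: M_0 = M_3 = 0.
Hence M_0 = 0, M_1 = 411/22, M_2 = -309/22, M_3 = 0.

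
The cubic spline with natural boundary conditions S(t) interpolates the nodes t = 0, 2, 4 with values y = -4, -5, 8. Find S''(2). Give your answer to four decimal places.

Let σ_i = S''(x_i). Step sizes h_i = 2, 2; slopes of the chords Δ_i = (y_(i+1) - y_i)/h_i = -1/2, 13/2.
  2·σ_0 + 8·σ_1 + 2·σ_2 = 6(Δ_1 - Δ_0) = 42
Natural end conditions: σ_0 = σ_2 = 0.
Forward elimination and back-substitution give σ_0 = 0, σ_1 = 21/4, σ_2 = 0.

5.2500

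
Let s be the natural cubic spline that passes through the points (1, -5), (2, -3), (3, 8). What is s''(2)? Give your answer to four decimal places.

Put σ_i = s'' at the i-th knot. Here h = (1, 1) and Δ = (2, 11), so the interior equations h_(i-1)·σ_(i-1) + 2(h_(i-1)+h_i)·σ_i + h_i·σ_(i+1) = 6(Δ_i − Δ_(i-1)) read
  1·σ_0 + 4·σ_1 + 1·σ_2 = 6(Δ_1 - Δ_0) = 54
Natural end conditions: σ_0 = σ_2 = 0.
Hence σ_0 = 0, σ_1 = 27/2, σ_2 = 0.

13.5000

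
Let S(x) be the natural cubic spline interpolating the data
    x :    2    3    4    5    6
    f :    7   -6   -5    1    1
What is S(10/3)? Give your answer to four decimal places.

Put σ_i = S'' at the i-th knot. Here h = (1, 1, 1, 1) and Δ = (-13, 1, 6, 0), so the interior equations h_(i-1)·σ_(i-1) + 2(h_(i-1)+h_i)·σ_i + h_i·σ_(i+1) = 6(Δ_i − Δ_(i-1)) read
  1·σ_0 + 4·σ_1 + 1·σ_2 = 6(Δ_1 - Δ_0) = 84
  1·σ_1 + 4·σ_2 + 1·σ_3 = 6(Δ_2 - Δ_1) = 30
  1·σ_2 + 4·σ_3 + 1·σ_4 = 6(Δ_3 - Δ_2) = -36
Natural end conditions: σ_0 = σ_4 = 0.
Forward elimination and back-substitution give σ_0 = 0, σ_1 = 138/7, σ_2 = 36/7, σ_3 = -72/7, σ_4 = 0.
On [3, 4], S(x) = -6 - 45/7·(x - 3) + 69/7·(x - 3)² - 17/7·(x - 3)³.
With (x - 3) = 1/3: S(10/3) = -1349/189.

-7.1376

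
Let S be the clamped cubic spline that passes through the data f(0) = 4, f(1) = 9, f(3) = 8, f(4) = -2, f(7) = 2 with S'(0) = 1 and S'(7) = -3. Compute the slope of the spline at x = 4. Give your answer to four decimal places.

With M_i denoting the second derivative at x_i, h_i = 1, 2, 1, 3, and Δ_i = (y_(i+1) − y_i)/h_i = 5, -1/2, -10, 4/3:
  1·M_0 + 6·M_1 + 2·M_2 = 6(Δ_1 - Δ_0) = -33
  2·M_1 + 6·M_2 + 1·M_3 = 6(Δ_2 - Δ_1) = -57
  1·M_2 + 8·M_3 + 3·M_4 = 6(Δ_3 - Δ_2) = 68
Clamped end conditions give two more equations: 2h_0·M_0 + h_0·M_1 = 6(Δ_0 - S'(0)) = 24 and h_3·M_3 + 2h_3·M_4 = 6(S'(7) - Δ_3) = -26.
Solving the tridiagonal system: M_0 = 1733/122, M_1 = -269/61, M_2 = -2531/244, M_3 = 1715/122, M_4 = -8317/732.
On [4, 7], S'(x) = b_3 + 2c_3·(x - 4) + 3d_3·(x - 4)² with b_3 = Δ_3 - h_3(2M_3 + M_4)/6 = -3437/488, c_3 = M_3/2 = 1715/244, d_3 = (M_4 - M_3)/(6h_3) = -18607/13176. So S'(4) = -3437/488.

-7.0430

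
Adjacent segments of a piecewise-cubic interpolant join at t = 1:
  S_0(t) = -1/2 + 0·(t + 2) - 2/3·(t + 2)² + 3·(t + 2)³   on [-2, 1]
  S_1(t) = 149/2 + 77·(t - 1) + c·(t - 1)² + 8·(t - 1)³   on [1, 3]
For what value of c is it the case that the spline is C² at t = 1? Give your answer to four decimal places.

26.3333

S_0''(t) = -4/3 + 18·(t + 2), so S_0''(1) = 158/3. On the right, S_1''(1) = 2c, so c = 79/3.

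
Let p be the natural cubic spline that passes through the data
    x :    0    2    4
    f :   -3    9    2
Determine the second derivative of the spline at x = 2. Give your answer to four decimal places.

Put σ_i = p'' at the i-th knot. Here h = (2, 2) and Δ = (6, -7/2), so the interior equations h_(i-1)·σ_(i-1) + 2(h_(i-1)+h_i)·σ_i + h_i·σ_(i+1) = 6(Δ_i − Δ_(i-1)) read
  2·σ_0 + 8·σ_1 + 2·σ_2 = 6(Δ_1 - Δ_0) = -57
Natural end conditions: σ_0 = σ_2 = 0.
Hence σ_0 = 0, σ_1 = -57/8, σ_2 = 0.

-7.1250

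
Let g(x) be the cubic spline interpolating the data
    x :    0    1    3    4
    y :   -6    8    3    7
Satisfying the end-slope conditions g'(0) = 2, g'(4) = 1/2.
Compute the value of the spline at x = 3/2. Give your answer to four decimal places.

Put m_i = g'' at the i-th knot. Here h = (1, 2, 1) and Δ = (14, -5/2, 4), so the interior equations h_(i-1)·m_(i-1) + 2(h_(i-1)+h_i)·m_i + h_i·m_(i+1) = 6(Δ_i − Δ_(i-1)) read
  1·m_0 + 6·m_1 + 2·m_2 = 6(Δ_1 - Δ_0) = -99
  2·m_1 + 6·m_2 + 1·m_3 = 6(Δ_2 - Δ_1) = 39
Clamped end conditions give two more equations: 2h_0·m_0 + h_0·m_1 = 6(Δ_0 - g'(0)) = 72 and h_2·m_2 + 2h_2·m_3 = 6(g'(4) - Δ_2) = -21.
Forward elimination and back-substitution give m_0 = 1821/35, m_1 = -1122/35, m_2 = 723/35, m_3 = -729/35.
On [1, 3], g(x) = 8 + 839/70·(x - 1) - 561/35·(x - 1)² + 123/28·(x - 1)³.
With (x - 1) = 1/2: g(3/2) = 11799/1120.

10.5348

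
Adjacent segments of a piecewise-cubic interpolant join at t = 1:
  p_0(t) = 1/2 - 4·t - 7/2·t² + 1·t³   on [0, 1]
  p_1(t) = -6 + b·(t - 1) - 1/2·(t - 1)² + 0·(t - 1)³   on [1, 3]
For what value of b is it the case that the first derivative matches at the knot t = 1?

-8

p_0'(t) = -4 - 7·t + 3·t², so p_0'(1) = -8. On the right, p_1'(1) = b, so b = -8.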